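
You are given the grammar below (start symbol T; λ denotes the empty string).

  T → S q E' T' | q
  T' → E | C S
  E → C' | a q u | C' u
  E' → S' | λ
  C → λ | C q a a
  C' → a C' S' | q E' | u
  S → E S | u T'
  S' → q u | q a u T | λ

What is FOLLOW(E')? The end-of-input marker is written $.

{ $, a, q, u }

In T → S q E' T': add FIRST(T') = { a, q, u }.
In C' → q E': E' is at the end, add FOLLOW(C') = { $, a, q, u }.
Union: FOLLOW(E') = { $, a, q, u }.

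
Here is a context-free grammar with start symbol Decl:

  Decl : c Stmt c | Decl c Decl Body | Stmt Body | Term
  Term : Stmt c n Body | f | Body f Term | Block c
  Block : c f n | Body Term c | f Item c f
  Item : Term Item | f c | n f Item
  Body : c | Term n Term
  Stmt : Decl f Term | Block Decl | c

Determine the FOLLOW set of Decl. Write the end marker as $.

{ $, c, f }

Decl is the start symbol, so $ ∈ FOLLOW(Decl).
In Decl : Decl c Decl Body: add FIRST(c Decl Body) = { c }.
In Decl : Decl c Decl Body: add FIRST(Body) = { c, f }.
In Stmt : Decl f Term: add FIRST(f Term) = { f }.
In Stmt : Block Decl: Decl is at the end, add FOLLOW(Stmt) = { c, f }.
Union: FOLLOW(Decl) = { $, c, f }.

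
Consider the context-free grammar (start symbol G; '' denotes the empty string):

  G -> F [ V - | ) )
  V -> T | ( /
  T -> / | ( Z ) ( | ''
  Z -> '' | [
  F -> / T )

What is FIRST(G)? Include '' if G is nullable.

{ ), / }

From G -> F [ V -: add FIRST(F) = { / }.
G -> ) ) contributes {)}.
Union: FIRST(G) = { ), / }.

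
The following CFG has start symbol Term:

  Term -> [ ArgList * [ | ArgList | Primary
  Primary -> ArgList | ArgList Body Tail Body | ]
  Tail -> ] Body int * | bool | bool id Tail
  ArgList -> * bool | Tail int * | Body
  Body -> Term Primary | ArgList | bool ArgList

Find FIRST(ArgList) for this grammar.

{ *, [, ], bool }

ArgList -> * bool contributes {*}.
From ArgList -> Tail int *: add FIRST(Tail) = { ], bool }.
From ArgList -> Body: add FIRST(Body) = { *, [, ], bool }.
Union: FIRST(ArgList) = { *, [, ], bool }.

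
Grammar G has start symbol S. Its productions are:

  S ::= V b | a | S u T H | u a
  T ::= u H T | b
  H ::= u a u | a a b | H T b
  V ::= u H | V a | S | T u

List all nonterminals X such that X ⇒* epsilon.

No nonterminal has an empty production or an RHS whose symbols are all nullable.

{ } (none)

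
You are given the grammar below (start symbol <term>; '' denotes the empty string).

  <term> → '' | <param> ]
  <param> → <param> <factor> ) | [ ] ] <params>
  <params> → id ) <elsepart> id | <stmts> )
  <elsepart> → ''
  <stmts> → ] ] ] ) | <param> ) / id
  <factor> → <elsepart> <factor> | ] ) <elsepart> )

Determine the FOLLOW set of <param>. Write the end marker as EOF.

{ ), ] }

In <term> → <param> ]: add FIRST(]) = { ] }.
In <param> → <param> <factor> ): add FIRST(<factor> )) = { ] }.
In <stmts> → <param> ) / id: add FIRST() / id) = { ) }.
Union: FOLLOW(<param>) = { ), ] }.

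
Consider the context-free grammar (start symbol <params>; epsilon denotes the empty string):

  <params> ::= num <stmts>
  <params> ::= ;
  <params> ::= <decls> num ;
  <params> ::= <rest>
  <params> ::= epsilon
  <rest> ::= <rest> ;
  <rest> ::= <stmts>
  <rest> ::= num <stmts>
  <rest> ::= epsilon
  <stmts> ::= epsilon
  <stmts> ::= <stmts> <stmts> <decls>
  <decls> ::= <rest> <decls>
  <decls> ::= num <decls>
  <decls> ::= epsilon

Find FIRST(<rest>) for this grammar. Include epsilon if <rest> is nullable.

{ ;, num, epsilon }

From <rest> ::= <rest> ;: <rest> nullable, take FIRST(<rest>) ∪ {;} = { ;, num }.
From <rest> ::= <stmts>: add FIRST(<stmts>) = { ;, num, epsilon } (including epsilon since <stmts> is nullable).
<rest> ::= num <stmts> contributes {num}.
<rest> ::= epsilon contributes epsilon.
Union: FIRST(<rest>) = { ;, num, epsilon }.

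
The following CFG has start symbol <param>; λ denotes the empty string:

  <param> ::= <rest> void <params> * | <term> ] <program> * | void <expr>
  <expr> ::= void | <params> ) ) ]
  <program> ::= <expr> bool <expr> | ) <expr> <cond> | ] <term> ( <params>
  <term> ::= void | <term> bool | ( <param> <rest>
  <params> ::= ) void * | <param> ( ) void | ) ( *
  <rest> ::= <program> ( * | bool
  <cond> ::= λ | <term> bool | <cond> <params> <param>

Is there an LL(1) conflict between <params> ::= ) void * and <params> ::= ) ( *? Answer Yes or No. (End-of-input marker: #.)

FIRST() void *) = { ) } and FIRST() ( *) = { ) }.
Both contain ), so the two alternatives are not disjoint — LL(1) conflict.

Yes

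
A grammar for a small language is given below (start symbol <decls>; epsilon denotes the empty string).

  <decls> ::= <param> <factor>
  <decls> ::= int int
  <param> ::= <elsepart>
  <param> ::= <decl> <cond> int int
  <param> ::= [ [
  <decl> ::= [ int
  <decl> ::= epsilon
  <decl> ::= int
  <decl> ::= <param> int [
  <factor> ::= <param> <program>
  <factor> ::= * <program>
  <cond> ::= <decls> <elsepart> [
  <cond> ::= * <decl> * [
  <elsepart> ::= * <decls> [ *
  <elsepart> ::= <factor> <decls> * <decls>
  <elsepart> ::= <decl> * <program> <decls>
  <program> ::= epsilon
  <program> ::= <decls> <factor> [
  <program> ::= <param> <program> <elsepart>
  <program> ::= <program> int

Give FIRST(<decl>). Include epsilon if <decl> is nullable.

{ *, [, int, epsilon }

<decl> ::= [ int contributes {[}.
<decl> ::= epsilon contributes epsilon.
<decl> ::= int contributes {int}.
From <decl> ::= <param> int [: add FIRST(<param>) = { *, [, int }.
Union: FIRST(<decl>) = { *, [, int, epsilon }.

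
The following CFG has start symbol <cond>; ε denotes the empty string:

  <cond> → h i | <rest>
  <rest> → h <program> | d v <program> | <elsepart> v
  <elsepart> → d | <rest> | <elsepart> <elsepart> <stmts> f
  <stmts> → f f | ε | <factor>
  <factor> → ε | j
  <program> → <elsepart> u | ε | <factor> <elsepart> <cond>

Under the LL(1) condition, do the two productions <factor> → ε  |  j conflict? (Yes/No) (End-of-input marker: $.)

FIRST(ε) = { ε } and FIRST(j) = { j }.
The first is nullable but FOLLOW(<factor>) = { d, f, h } is disjoint from FIRST of the second.

No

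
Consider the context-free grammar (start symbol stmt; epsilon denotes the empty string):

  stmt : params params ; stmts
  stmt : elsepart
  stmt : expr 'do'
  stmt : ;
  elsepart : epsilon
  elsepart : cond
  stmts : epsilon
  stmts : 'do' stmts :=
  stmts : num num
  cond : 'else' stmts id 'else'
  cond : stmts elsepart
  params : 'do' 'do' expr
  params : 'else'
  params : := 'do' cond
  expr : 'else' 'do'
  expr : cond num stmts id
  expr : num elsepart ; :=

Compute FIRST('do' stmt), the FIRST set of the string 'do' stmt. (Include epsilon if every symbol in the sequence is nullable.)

'do' is a terminal; add {'do'} and stop.

{ 'do' }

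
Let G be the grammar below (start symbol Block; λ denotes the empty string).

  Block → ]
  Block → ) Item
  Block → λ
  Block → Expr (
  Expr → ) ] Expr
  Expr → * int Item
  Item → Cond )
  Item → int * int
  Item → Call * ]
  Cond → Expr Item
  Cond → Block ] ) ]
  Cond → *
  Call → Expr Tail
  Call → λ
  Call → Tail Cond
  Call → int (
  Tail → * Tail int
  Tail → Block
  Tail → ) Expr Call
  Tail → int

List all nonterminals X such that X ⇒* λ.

{ Block, Call, Tail }

Directly nullable (have an λ-production): Block, Call.
Tail → Block with every symbol nullable, so Tail is nullable.
No other nonterminal has a production whose RHS symbols are all nullable.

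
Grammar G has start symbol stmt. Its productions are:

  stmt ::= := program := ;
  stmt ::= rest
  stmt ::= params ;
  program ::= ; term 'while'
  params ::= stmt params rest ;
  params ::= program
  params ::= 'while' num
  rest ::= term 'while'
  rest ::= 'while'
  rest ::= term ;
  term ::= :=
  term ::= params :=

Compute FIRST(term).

term ::= := contributes {:=}.
From term ::= params :=: add FIRST(params) = { 'while', :=, ; }.
Union: FIRST(term) = { 'while', :=, ; }.

{ 'while', :=, ; }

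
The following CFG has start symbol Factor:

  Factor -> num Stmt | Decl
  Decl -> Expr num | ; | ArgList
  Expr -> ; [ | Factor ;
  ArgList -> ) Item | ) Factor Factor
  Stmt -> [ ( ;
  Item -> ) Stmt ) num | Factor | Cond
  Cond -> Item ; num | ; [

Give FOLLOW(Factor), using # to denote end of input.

{ #, ), ;, num }

Factor is the start symbol, so # ∈ FOLLOW(Factor).
In Expr -> Factor ;: add FIRST(;) = { ; }.
In ArgList -> ) Factor Factor: add FIRST(Factor) = { ), ;, num }.
In ArgList -> ) Factor Factor: Factor is at the end, add FOLLOW(ArgList) = { #, ), ;, num }.
In Item -> Factor: Factor is at the end, add FOLLOW(Item) = { #, ), ;, num }.
Union: FOLLOW(Factor) = { #, ), ;, num }.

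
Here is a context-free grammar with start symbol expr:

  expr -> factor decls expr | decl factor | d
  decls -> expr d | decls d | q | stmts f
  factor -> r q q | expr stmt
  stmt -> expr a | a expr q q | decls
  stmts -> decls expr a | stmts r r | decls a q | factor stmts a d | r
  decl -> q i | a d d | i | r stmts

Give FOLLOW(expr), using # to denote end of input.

{ #, a, d, i, q, r }

expr is the start symbol, so # ∈ FOLLOW(expr).
In expr -> factor decls expr: expr is at the end, add FOLLOW(expr) = { #, a, d, i, q, r }.
In decls -> expr d: add FIRST(d) = { d }.
In factor -> expr stmt: add FIRST(stmt) = { a, d, i, q, r }.
In stmt -> expr a: add FIRST(a) = { a }.
In stmt -> a expr q q: add FIRST(q q) = { q }.
In stmts -> decls expr a: add FIRST(a) = { a }.
Union: FOLLOW(expr) = { #, a, d, i, q, r }.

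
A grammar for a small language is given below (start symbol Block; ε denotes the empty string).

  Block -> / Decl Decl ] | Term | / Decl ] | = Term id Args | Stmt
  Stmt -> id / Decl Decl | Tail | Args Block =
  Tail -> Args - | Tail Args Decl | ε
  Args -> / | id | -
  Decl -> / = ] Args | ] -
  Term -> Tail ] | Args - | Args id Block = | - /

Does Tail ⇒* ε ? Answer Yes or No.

Tail has an ε-production, so Tail ⇒ ε.

Yes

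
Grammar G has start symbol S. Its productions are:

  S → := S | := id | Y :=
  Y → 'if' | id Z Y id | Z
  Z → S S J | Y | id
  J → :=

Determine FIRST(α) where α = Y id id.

Add FIRST(Y) = { 'if', :=, id }; Y is not nullable, stop.

{ 'if', :=, id }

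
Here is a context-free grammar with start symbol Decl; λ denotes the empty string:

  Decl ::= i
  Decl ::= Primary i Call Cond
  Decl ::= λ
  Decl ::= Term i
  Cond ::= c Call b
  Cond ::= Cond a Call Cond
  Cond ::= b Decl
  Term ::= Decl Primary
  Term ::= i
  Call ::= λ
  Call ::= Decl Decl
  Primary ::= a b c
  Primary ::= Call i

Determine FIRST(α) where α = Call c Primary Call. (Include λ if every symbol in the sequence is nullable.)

Add FIRST(Call)\{λ} = { a, i }; Call is nullable, continue.
c is a terminal; add {c} and stop.

{ a, c, i }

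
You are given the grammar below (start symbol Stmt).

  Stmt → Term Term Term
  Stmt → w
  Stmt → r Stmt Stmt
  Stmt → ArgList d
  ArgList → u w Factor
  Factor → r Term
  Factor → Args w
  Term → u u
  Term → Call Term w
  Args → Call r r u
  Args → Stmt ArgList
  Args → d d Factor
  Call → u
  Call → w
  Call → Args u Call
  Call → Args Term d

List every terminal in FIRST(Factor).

{ d, r, u, w }

Factor → r Term contributes {r}.
From Factor → Args w: add FIRST(Args) = { d, r, u, w }.
Union: FIRST(Factor) = { d, r, u, w }.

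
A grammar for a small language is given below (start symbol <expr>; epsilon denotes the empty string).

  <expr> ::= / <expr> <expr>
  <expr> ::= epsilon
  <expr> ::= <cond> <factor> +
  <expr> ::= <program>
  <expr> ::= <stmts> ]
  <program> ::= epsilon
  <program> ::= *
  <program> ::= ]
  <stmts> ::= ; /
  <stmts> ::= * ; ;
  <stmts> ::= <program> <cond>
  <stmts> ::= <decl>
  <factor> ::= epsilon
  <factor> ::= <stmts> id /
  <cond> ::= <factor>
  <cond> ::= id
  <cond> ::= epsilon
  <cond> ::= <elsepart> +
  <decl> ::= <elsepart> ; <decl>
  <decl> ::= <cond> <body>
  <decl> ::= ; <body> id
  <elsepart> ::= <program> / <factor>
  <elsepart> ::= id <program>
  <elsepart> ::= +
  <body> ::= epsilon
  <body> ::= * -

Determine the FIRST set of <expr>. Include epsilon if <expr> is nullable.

{ *, +, /, ;, ], id, epsilon }

<expr> ::= / <expr> <expr> contributes {/}.
<expr> ::= epsilon contributes epsilon.
From <expr> ::= <cond> <factor> +: <cond>, <factor> nullable, take FIRST(<cond>) ∪ FIRST(<factor>) ∪ {+} = { *, +, /, ;, ], id }.
From <expr> ::= <program>: add FIRST(<program>) = { *, ], epsilon } (including epsilon since <program> is nullable).
From <expr> ::= <stmts> ]: <stmts> nullable, take FIRST(<stmts>) ∪ {]} = { *, +, /, ;, ], id }.
Union: FIRST(<expr>) = { *, +, /, ;, ], id, epsilon }.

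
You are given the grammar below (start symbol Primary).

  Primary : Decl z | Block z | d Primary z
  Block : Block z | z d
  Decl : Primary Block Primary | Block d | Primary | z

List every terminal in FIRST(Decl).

From Decl : Primary Block Primary: add FIRST(Primary) = { d, z }.
From Decl : Block d: add FIRST(Block) = { z }.
From Decl : Primary: add FIRST(Primary) = { d, z }.
Decl : z contributes {z}.
Union: FIRST(Decl) = { d, z }.

{ d, z }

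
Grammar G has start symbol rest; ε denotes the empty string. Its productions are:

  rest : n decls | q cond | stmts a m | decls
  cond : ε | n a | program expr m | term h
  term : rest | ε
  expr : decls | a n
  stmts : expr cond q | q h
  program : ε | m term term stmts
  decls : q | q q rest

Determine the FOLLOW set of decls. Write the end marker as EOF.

In rest : n decls: decls is at the end, add FOLLOW(rest) = { EOF, a, h, m, n, q }.
In rest : decls: decls is at the end, add FOLLOW(rest) = { EOF, a, h, m, n, q }.
In expr : decls: decls is at the end, add FOLLOW(expr) = { a, h, m, n, q }.
Union: FOLLOW(decls) = { EOF, a, h, m, n, q }.

{ EOF, a, h, m, n, q }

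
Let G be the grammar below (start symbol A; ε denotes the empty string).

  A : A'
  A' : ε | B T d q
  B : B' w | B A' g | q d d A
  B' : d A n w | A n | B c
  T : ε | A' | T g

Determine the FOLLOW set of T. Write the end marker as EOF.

In A' : B T d q: add FIRST(d q) = { d }.
In T : T g: add FIRST(g) = { g }.
Union: FOLLOW(T) = { d, g }.

{ d, g }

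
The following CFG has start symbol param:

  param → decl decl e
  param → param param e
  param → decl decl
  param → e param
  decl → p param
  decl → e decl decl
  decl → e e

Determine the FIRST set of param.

{ e, p }

From param → decl decl e: add FIRST(decl) = { e, p }.
From param → param param e: add FIRST(param) = { e, p }.
From param → decl decl: add FIRST(decl) = { e, p }.
param → e param contributes {e}.
Union: FIRST(param) = { e, p }.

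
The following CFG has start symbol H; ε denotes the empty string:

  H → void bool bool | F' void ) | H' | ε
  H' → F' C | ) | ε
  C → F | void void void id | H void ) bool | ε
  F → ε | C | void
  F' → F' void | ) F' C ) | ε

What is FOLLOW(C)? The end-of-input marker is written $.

{ $, ), void }

In H' → F' C: C is at the end, add FOLLOW(H') = { $, void }.
In F → C: C is at the end, add FOLLOW(F) = { $, ), void }.
In F' → ) F' C ): add FIRST()) = { ) }.
Union: FOLLOW(C) = { $, ), void }.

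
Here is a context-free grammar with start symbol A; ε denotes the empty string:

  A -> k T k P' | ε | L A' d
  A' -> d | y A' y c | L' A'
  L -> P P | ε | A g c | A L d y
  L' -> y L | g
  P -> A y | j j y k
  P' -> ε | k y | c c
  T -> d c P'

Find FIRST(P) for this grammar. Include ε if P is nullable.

{ d, g, j, k, y }

From P -> A y: A nullable, take FIRST(A) ∪ {y} = { d, g, j, k, y }.
P -> j j y k contributes {j}.
Union: FIRST(P) = { d, g, j, k, y }.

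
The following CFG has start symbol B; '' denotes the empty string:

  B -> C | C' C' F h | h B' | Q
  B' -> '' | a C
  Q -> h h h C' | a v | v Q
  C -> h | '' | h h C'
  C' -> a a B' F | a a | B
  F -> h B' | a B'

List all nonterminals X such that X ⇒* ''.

Directly nullable (have an ''-production): B', C.
B -> C with every symbol nullable, so B is nullable.
C' -> B with every symbol nullable, so C' is nullable.
No other nonterminal has a production whose RHS symbols are all nullable.

{ B, B', C, C' }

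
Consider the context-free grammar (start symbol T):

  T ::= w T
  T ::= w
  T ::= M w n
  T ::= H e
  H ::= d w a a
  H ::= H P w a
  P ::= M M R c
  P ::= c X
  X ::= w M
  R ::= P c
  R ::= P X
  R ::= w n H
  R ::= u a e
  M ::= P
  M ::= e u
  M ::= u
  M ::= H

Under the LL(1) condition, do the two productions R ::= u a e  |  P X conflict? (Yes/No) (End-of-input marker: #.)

FIRST(u a e) = { u } and FIRST(P X) = { c, d, e, u }.
Both contain u, so the two alternatives are not disjoint — LL(1) conflict.

Yes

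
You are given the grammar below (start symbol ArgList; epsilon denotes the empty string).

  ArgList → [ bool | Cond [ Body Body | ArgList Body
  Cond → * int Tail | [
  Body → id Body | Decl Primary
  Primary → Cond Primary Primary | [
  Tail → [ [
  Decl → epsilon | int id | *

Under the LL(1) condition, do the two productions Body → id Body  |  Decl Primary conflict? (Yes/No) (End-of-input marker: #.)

No

FIRST(id Body) = { id } and FIRST(Decl Primary) = { *, [, int }.
The FIRST sets are disjoint and neither alternative is nullable — no conflict.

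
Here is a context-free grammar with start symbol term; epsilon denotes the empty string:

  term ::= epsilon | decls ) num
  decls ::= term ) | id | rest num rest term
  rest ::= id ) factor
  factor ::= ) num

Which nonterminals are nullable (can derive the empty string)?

{ term }

Directly nullable (have an epsilon-production): term.
No other nonterminal has a production whose RHS symbols are all nullable.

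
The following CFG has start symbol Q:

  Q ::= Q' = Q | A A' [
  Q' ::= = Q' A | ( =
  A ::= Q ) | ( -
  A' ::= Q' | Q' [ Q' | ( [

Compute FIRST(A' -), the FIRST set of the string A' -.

{ (, = }

Add FIRST(A') = { (, = }; A' is not nullable, stop.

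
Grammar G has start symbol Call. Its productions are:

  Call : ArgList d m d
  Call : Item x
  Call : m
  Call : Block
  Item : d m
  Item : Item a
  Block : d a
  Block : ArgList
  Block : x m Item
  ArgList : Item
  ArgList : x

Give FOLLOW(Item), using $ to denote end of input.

In Call : Item x: add FIRST(x) = { x }.
In Item : Item a: add FIRST(a) = { a }.
In Block : x m Item: Item is at the end, add FOLLOW(Block) = { $ }.
In ArgList : Item: Item is at the end, add FOLLOW(ArgList) = { $, d }.
Union: FOLLOW(Item) = { $, a, d, x }.

{ $, a, d, x }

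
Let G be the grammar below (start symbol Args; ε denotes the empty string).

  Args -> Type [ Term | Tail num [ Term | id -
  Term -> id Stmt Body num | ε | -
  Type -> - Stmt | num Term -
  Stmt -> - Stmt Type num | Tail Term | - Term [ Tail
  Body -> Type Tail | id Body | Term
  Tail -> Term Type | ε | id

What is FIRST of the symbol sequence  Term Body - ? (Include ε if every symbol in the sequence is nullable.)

{ -, id, num }

Add FIRST(Term)\{ε} = { -, id }; Term is nullable, continue.
Add FIRST(Body)\{ε} = { -, id, num }; Body is nullable, continue.
- is a terminal; add {-} and stop.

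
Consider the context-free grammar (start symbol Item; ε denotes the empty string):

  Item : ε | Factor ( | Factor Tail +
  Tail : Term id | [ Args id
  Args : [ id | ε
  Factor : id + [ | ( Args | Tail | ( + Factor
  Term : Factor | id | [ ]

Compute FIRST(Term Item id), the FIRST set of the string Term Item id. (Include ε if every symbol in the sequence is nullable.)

{ (, [, id }

Add FIRST(Term) = { (, [, id }; Term is not nullable, stop.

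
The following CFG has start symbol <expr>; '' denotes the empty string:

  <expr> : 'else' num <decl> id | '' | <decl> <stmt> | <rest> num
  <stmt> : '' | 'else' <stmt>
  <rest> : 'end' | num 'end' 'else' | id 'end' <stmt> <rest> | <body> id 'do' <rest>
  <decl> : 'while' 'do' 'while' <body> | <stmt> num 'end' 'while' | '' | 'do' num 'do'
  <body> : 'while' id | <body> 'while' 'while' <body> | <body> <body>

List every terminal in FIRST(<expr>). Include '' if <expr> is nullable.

<expr> : 'else' num <decl> id contributes {'else'}.
<expr> : '' contributes ''.
From <expr> : <decl> <stmt>: <decl>, <stmt> nullable, take FIRST(<decl>) ∪ FIRST(<stmt>) = { 'do', 'else', 'while', num }; also '' since the whole RHS is nullable.
From <expr> : <rest> num: add FIRST(<rest>) = { 'end', 'while', id, num }.
Union: FIRST(<expr>) = { 'do', 'else', 'end', 'while', id, num, '' }.

{ 'do', 'else', 'end', 'while', id, num, '' }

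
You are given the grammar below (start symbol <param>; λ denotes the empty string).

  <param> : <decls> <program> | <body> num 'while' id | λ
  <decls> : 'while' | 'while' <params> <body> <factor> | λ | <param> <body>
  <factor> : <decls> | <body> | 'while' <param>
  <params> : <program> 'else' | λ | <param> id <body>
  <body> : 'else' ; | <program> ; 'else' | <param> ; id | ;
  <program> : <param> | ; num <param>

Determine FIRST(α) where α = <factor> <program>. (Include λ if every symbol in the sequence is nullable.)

Add FIRST(<factor>)\{λ} = { 'else', 'while', ; }; <factor> is nullable, continue.
Add FIRST(<program>)\{λ} = { 'else', 'while', ; }; <program> is nullable, continue.
Every symbol is nullable, so include λ.

{ 'else', 'while', ;, λ }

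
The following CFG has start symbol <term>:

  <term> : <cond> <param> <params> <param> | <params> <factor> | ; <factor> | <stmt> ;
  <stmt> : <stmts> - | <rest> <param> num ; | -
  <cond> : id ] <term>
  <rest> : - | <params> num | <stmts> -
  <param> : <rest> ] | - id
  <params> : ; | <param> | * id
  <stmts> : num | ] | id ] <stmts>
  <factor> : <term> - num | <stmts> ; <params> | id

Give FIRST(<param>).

From <param> : <rest> ]: add FIRST(<rest>) = { *, -, ;, ], id, num }.
<param> : - id contributes {-}.
Union: FIRST(<param>) = { *, -, ;, ], id, num }.

{ *, -, ;, ], id, num }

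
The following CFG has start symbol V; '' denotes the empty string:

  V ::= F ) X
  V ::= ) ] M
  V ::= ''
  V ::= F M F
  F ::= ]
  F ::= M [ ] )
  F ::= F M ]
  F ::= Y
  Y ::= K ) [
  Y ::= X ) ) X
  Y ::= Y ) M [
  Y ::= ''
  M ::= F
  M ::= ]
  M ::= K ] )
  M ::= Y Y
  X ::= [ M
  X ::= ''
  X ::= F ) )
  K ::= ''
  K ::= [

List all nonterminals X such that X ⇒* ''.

Directly nullable (have an ''-production): V, Y, X, K.
M ::= F with every symbol nullable, so M is nullable.
F ::= Y with every symbol nullable, so F is nullable.

{ F, K, M, V, X, Y }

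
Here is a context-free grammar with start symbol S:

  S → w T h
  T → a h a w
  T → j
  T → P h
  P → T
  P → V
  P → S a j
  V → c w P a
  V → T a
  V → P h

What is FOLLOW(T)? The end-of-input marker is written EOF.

{ a, h }

In S → w T h: add FIRST(h) = { h }.
In P → T: T is at the end, add FOLLOW(P) = { a, h }.
In V → T a: add FIRST(a) = { a }.
Union: FOLLOW(T) = { a, h }.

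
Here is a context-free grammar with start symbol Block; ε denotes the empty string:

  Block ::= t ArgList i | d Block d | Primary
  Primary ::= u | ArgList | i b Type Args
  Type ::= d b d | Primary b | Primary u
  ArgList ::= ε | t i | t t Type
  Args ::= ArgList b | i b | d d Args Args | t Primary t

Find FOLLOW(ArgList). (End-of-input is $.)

{ $, b, d, i, t, u }

In Block ::= t ArgList i: add FIRST(i) = { i }.
In Primary ::= ArgList: ArgList is at the end, add FOLLOW(Primary) = { $, b, d, t, u }.
In Args ::= ArgList b: add FIRST(b) = { b }.
Union: FOLLOW(ArgList) = { $, b, d, i, t, u }.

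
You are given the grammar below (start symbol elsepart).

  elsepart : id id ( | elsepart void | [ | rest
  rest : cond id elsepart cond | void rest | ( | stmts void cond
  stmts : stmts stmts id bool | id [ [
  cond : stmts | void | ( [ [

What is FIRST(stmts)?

From stmts : stmts stmts id bool: add FIRST(stmts) = { id }.
stmts : id [ [ contributes {id}.
Union: FIRST(stmts) = { id }.

{ id }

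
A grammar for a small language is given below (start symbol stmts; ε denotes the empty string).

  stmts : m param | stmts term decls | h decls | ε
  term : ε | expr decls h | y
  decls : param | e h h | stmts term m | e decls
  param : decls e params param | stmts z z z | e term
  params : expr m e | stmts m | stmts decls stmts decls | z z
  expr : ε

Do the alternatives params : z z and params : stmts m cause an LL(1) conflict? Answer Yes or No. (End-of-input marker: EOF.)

FIRST(z z) = { z } and FIRST(stmts m) = { e, h, m, y, z }.
Both contain z, so the two alternatives are not disjoint — LL(1) conflict.

Yes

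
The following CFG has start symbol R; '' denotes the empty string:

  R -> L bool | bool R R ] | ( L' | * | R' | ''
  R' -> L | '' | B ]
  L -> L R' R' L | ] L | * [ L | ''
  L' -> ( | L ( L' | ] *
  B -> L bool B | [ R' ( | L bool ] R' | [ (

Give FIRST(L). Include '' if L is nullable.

From L -> L R' R' L: L, R', R', L nullable, take FIRST(L) ∪ FIRST(R') ∪ FIRST(R') ∪ FIRST(L) = { *, [, ], bool }; also '' since the whole RHS is nullable.
L -> ] L contributes {]}.
L -> * [ L contributes {*}.
L -> '' contributes ''.
Union: FIRST(L) = { *, [, ], bool, '' }.

{ *, [, ], bool, '' }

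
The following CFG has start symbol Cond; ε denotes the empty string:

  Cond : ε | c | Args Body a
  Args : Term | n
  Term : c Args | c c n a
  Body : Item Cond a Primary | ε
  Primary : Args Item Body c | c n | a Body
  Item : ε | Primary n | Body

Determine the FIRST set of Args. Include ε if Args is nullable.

From Args : Term: add FIRST(Term) = { c }.
Args : n contributes {n}.
Union: FIRST(Args) = { c, n }.

{ c, n }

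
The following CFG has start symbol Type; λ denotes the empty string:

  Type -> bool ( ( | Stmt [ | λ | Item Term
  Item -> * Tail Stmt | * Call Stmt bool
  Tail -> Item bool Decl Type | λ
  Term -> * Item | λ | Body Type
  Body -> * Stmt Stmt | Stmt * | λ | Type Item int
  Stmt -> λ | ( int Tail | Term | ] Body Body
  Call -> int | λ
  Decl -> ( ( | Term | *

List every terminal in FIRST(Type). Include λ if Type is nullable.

Type -> bool ( ( contributes {bool}.
From Type -> Stmt [: Stmt nullable, take FIRST(Stmt) ∪ {[} = { (, *, [, ], bool }.
Type -> λ contributes λ.
From Type -> Item Term: add FIRST(Item) = { * }.
Union: FIRST(Type) = { (, *, [, ], bool, λ }.

{ (, *, [, ], bool, λ }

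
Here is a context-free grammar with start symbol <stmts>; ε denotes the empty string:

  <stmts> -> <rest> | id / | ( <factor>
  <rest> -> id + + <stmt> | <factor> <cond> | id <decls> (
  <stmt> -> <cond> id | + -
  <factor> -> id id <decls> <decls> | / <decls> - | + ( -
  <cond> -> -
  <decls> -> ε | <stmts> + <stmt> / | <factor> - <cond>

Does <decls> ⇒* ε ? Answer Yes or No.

Yes

<decls> has an ε-production, so <decls> ⇒ ε.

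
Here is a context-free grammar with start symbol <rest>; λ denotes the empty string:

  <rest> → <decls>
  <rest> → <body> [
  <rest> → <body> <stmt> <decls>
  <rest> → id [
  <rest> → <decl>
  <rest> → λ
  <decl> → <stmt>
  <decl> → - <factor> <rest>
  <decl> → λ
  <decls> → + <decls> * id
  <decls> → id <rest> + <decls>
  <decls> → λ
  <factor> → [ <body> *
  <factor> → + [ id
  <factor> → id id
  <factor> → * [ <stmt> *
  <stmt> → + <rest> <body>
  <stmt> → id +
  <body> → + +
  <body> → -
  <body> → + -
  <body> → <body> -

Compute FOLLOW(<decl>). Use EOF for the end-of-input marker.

{ EOF, +, - }

In <rest> → <decl>: <decl> is at the end, add FOLLOW(<rest>) = { EOF, +, - }.
Union: FOLLOW(<decl>) = { EOF, +, - }.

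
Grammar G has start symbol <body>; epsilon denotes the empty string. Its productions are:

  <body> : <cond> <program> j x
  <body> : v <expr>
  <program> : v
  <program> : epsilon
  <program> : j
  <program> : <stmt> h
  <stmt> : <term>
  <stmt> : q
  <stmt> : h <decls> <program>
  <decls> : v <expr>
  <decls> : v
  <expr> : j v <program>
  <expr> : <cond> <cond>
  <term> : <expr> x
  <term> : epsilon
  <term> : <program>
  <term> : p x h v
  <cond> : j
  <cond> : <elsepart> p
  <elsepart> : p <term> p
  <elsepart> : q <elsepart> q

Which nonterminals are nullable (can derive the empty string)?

Directly nullable (have an epsilon-production): <program>, <term>.
<stmt> : <term> with every symbol nullable, so <stmt> is nullable.
No other nonterminal has a production whose RHS symbols are all nullable.

{ <program>, <stmt>, <term> }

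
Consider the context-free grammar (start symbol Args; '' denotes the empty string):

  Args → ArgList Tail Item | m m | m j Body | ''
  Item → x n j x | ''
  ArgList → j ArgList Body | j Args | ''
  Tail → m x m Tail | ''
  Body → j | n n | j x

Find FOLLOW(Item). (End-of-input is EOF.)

{ EOF, j, m, n, x }

In Args → ArgList Tail Item: Item is at the end, add FOLLOW(Args) = { EOF, j, m, n, x }.
Union: FOLLOW(Item) = { EOF, j, m, n, x }.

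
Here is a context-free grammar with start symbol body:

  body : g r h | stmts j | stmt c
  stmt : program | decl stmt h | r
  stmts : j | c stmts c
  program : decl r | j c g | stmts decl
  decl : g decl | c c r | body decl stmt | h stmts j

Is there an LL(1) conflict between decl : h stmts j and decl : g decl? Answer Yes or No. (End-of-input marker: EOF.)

FIRST(h stmts j) = { h } and FIRST(g decl) = { g }.
The FIRST sets are disjoint and neither alternative is nullable — no conflict.

No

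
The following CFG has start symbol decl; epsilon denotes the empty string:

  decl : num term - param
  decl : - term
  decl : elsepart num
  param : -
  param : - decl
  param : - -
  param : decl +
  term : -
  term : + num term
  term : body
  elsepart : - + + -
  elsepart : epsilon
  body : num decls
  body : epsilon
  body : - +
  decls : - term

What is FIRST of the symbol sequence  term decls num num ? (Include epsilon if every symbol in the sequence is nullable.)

{ +, -, num }

Add FIRST(term)\{epsilon} = { +, -, num }; term is nullable, continue.
Add FIRST(decls) = { - }; decls is not nullable, stop.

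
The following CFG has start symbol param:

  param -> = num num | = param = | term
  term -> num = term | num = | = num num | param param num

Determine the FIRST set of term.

term -> num = term contributes {num}.
term -> num = contributes {num}.
term -> = num num contributes {=}.
From term -> param param num: add FIRST(param) = { =, num }.
Union: FIRST(term) = { =, num }.

{ =, num }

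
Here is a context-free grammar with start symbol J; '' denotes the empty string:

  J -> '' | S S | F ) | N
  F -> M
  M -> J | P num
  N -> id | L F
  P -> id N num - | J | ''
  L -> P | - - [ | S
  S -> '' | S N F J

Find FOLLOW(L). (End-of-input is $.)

In N -> L F: add FIRST(F)\{''} = { ), -, id, num }.
  Since F is nullable, also add FOLLOW(N) = { $, ), -, id, num }.
Union: FOLLOW(L) = { $, ), -, id, num }.

{ $, ), -, id, num }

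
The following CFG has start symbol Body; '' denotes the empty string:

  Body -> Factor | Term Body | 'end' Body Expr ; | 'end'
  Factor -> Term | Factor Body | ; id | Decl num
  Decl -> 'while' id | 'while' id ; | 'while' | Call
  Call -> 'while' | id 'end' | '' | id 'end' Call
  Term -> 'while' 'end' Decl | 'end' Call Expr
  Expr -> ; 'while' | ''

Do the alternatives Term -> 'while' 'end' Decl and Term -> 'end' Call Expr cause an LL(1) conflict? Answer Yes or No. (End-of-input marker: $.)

FIRST('while' 'end' Decl) = { 'while' } and FIRST('end' Call Expr) = { 'end' }.
The FIRST sets are disjoint and neither alternative is nullable — no conflict.

No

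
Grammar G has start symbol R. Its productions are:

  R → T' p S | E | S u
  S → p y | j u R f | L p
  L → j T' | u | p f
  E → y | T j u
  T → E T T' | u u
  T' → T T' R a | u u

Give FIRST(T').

From T' → T T' R a: add FIRST(T) = { u, y }.
T' → u u contributes {u}.
Union: FIRST(T') = { u, y }.

{ u, y }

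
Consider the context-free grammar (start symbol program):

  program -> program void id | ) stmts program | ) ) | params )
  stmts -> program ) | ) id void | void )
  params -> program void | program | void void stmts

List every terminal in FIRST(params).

From params -> program void: add FIRST(program) = { ), void }.
From params -> program: add FIRST(program) = { ), void }.
params -> void void stmts contributes {void}.
Union: FIRST(params) = { ), void }.

{ ), void }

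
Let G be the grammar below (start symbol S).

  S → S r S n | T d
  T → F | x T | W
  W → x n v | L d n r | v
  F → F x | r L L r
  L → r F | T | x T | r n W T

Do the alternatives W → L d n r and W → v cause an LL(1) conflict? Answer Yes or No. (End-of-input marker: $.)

FIRST(L d n r) = { r, v, x } and FIRST(v) = { v }.
Both contain v, so the two alternatives are not disjoint — LL(1) conflict.

Yes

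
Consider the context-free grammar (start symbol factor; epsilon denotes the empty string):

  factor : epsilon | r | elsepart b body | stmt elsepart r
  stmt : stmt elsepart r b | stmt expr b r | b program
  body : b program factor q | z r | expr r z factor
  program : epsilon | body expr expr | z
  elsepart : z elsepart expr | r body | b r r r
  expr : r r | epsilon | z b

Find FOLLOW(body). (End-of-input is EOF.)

In factor : elsepart b body: body is at the end, add FOLLOW(factor) = { EOF, b, q, r, z }.
In program : body expr expr: add FIRST(expr expr)\{epsilon} = { r, z }.
  Since expr expr is nullable, also add FOLLOW(program) = { b, q, r, z }.
In elsepart : r body: body is at the end, add FOLLOW(elsepart) = { b, r, z }.
Union: FOLLOW(body) = { EOF, b, q, r, z }.

{ EOF, b, q, r, z }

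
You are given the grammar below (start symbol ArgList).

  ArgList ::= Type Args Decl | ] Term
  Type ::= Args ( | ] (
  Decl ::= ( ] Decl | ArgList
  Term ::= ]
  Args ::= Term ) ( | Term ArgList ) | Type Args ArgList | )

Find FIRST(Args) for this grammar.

{ ), ] }

From Args ::= Term ) (: add FIRST(Term) = { ] }.
From Args ::= Term ArgList ): add FIRST(Term) = { ] }.
From Args ::= Type Args ArgList: add FIRST(Type) = { ), ] }.
Args ::= ) contributes {)}.
Union: FIRST(Args) = { ), ] }.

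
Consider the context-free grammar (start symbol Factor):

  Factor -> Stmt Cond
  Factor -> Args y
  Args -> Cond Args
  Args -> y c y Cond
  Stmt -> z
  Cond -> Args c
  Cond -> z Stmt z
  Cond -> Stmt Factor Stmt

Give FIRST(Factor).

From Factor -> Stmt Cond: add FIRST(Stmt) = { z }.
From Factor -> Args y: add FIRST(Args) = { y, z }.
Union: FIRST(Factor) = { y, z }.

{ y, z }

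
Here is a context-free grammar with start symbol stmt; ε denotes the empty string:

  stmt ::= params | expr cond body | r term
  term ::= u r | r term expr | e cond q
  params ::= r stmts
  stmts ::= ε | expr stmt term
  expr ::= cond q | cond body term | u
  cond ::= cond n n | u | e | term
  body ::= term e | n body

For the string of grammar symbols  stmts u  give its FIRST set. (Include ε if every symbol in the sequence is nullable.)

Add FIRST(stmts)\{ε} = { e, r, u }; stmts is nullable, continue.
u is a terminal; add {u} and stop.

{ e, r, u }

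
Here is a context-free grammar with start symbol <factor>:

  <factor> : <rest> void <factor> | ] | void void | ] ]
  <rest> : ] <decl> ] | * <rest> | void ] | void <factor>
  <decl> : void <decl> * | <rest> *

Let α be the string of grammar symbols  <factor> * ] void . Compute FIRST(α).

Add FIRST(<factor>) = { *, ], void }; <factor> is not nullable, stop.

{ *, ], void }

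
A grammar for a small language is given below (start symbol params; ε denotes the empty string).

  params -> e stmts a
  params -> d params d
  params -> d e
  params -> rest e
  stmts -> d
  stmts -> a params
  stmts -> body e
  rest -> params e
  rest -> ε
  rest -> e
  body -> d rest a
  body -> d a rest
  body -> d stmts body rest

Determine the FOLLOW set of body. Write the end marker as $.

{ d, e }

In stmts -> body e: add FIRST(e) = { e }.
In body -> d stmts body rest: add FIRST(rest)\{ε} = { d, e }.
  Since rest is nullable, also add FOLLOW(body) = { d, e }.
Union: FOLLOW(body) = { d, e }.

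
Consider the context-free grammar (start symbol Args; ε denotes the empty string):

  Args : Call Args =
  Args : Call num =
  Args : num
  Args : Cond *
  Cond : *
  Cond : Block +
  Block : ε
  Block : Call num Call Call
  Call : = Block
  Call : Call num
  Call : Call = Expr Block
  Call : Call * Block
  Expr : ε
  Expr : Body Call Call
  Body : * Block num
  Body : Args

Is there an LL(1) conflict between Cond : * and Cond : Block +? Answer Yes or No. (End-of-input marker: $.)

FIRST(*) = { * } and FIRST(Block +) = { +, = }.
The FIRST sets are disjoint and neither alternative is nullable — no conflict.

No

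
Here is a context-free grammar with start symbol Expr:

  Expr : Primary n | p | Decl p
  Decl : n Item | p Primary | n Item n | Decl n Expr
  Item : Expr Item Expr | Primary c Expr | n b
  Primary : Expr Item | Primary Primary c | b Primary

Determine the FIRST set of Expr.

{ b, n, p }

From Expr : Primary n: add FIRST(Primary) = { b, n, p }.
Expr : p contributes {p}.
From Expr : Decl p: add FIRST(Decl) = { n, p }.
Union: FIRST(Expr) = { b, n, p }.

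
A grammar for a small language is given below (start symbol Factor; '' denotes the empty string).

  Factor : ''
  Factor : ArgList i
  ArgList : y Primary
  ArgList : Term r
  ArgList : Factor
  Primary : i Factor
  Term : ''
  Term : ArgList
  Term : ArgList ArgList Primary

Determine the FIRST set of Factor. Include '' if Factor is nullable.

{ i, r, y, '' }

Factor : '' contributes ''.
From Factor : ArgList i: ArgList nullable, take FIRST(ArgList) ∪ {i} = { i, r, y }.
Union: FIRST(Factor) = { i, r, y, '' }.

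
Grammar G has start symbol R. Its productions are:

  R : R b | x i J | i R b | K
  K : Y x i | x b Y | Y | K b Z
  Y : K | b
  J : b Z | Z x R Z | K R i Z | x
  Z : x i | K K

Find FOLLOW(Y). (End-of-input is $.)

In K : Y x i: add FIRST(x i) = { x }.
In K : x b Y: Y is at the end, add FOLLOW(K) = { $, b, i, x }.
In K : Y: Y is at the end, add FOLLOW(K) = { $, b, i, x }.
Union: FOLLOW(Y) = { $, b, i, x }.

{ $, b, i, x }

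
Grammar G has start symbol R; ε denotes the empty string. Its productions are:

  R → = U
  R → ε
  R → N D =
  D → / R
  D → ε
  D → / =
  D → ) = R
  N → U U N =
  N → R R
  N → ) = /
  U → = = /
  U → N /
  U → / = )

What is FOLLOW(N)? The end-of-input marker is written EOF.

In R → N D =: add FIRST(D =) = { ), /, = }.
In N → U U N =: add FIRST(=) = { = }.
In U → N /: add FIRST(/) = { / }.
Union: FOLLOW(N) = { ), /, = }.

{ ), /, = }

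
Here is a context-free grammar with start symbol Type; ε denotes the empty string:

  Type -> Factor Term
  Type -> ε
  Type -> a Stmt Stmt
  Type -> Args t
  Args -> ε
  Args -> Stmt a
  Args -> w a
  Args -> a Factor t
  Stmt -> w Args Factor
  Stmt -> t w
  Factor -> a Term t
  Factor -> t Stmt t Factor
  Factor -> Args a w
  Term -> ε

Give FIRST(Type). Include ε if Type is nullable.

From Type -> Factor Term: add FIRST(Factor) = { a, t, w }.
Type -> ε contributes ε.
Type -> a Stmt Stmt contributes {a}.
From Type -> Args t: Args nullable, take FIRST(Args) ∪ {t} = { a, t, w }.
Union: FIRST(Type) = { a, t, w, ε }.

{ a, t, w, ε }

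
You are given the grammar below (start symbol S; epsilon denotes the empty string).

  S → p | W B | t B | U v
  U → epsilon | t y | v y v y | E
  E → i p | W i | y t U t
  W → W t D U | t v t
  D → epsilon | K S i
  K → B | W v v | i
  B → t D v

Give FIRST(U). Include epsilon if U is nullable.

U → epsilon contributes epsilon.
U → t y contributes {t}.
U → v y v y contributes {v}.
From U → E: add FIRST(E) = { i, t, y }.
Union: FIRST(U) = { i, t, v, y, epsilon }.

{ i, t, v, y, epsilon }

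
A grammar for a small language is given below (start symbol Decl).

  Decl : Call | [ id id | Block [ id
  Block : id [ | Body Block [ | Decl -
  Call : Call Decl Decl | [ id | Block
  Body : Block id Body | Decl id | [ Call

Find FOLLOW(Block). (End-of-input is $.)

{ $, -, [, id }

In Decl : Block [ id: add FIRST([ id) = { [ }.
In Block : Body Block [: add FIRST([) = { [ }.
In Call : Block: Block is at the end, add FOLLOW(Call) = { $, -, [, id }.
In Body : Block id Body: add FIRST(id Body) = { id }.
Union: FOLLOW(Block) = { $, -, [, id }.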